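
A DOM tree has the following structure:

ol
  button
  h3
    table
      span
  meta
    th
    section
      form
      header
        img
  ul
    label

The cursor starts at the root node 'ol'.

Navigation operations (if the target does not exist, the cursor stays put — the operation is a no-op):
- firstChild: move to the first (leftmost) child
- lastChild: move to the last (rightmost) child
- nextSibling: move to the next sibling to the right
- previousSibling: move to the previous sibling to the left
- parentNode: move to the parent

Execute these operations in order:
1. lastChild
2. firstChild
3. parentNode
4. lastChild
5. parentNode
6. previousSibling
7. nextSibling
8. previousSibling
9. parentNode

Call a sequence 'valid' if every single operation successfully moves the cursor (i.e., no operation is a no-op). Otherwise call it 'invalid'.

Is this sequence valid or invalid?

Answer: valid

Derivation:
After 1 (lastChild): ul
After 2 (firstChild): label
After 3 (parentNode): ul
After 4 (lastChild): label
After 5 (parentNode): ul
After 6 (previousSibling): meta
After 7 (nextSibling): ul
After 8 (previousSibling): meta
After 9 (parentNode): ol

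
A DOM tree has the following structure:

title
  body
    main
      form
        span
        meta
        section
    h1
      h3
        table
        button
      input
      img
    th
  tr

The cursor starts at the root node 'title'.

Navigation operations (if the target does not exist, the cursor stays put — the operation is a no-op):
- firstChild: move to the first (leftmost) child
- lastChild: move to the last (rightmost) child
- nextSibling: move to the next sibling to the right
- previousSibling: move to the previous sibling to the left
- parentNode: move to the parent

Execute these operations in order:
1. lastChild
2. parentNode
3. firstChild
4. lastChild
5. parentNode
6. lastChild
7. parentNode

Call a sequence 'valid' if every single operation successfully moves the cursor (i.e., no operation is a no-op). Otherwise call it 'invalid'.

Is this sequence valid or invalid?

Answer: valid

Derivation:
After 1 (lastChild): tr
After 2 (parentNode): title
After 3 (firstChild): body
After 4 (lastChild): th
After 5 (parentNode): body
After 6 (lastChild): th
After 7 (parentNode): body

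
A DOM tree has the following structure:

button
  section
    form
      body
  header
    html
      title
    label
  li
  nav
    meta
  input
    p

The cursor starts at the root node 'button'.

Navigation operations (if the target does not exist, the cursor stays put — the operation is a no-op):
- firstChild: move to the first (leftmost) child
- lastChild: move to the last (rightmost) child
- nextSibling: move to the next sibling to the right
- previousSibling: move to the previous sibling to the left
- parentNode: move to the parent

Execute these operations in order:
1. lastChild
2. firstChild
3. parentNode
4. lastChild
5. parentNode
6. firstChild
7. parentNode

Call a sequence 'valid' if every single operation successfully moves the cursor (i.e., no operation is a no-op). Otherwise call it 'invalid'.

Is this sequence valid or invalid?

After 1 (lastChild): input
After 2 (firstChild): p
After 3 (parentNode): input
After 4 (lastChild): p
After 5 (parentNode): input
After 6 (firstChild): p
After 7 (parentNode): input

Answer: valid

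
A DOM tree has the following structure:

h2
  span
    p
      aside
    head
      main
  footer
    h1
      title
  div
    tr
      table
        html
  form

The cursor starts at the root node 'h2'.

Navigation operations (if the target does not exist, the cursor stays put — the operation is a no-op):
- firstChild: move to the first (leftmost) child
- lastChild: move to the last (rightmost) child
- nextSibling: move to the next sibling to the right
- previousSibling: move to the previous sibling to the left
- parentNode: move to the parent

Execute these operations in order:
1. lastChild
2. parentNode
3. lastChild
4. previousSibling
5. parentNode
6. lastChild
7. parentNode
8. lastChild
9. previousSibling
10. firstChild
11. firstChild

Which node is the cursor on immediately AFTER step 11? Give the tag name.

Answer: table

Derivation:
After 1 (lastChild): form
After 2 (parentNode): h2
After 3 (lastChild): form
After 4 (previousSibling): div
After 5 (parentNode): h2
After 6 (lastChild): form
After 7 (parentNode): h2
After 8 (lastChild): form
After 9 (previousSibling): div
After 10 (firstChild): tr
After 11 (firstChild): table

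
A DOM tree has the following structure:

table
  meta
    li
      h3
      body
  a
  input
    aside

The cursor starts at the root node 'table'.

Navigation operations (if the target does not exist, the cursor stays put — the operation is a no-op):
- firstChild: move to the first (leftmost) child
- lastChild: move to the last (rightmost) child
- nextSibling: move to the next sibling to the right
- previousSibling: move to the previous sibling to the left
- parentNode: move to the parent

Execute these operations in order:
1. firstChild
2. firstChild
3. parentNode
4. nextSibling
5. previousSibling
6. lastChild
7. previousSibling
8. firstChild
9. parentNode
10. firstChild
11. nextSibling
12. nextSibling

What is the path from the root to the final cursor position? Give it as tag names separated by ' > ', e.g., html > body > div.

After 1 (firstChild): meta
After 2 (firstChild): li
After 3 (parentNode): meta
After 4 (nextSibling): a
After 5 (previousSibling): meta
After 6 (lastChild): li
After 7 (previousSibling): li (no-op, stayed)
After 8 (firstChild): h3
After 9 (parentNode): li
After 10 (firstChild): h3
After 11 (nextSibling): body
After 12 (nextSibling): body (no-op, stayed)

Answer: table > meta > li > body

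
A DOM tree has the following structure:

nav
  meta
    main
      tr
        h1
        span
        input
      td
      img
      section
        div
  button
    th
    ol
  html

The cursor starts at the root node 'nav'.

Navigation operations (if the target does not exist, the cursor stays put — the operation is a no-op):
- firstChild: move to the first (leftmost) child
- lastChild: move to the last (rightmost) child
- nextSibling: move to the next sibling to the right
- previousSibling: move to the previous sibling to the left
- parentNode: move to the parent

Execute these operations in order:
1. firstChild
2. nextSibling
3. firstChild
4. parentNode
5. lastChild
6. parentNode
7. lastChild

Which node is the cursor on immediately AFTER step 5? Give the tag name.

Answer: ol

Derivation:
After 1 (firstChild): meta
After 2 (nextSibling): button
After 3 (firstChild): th
After 4 (parentNode): button
After 5 (lastChild): ol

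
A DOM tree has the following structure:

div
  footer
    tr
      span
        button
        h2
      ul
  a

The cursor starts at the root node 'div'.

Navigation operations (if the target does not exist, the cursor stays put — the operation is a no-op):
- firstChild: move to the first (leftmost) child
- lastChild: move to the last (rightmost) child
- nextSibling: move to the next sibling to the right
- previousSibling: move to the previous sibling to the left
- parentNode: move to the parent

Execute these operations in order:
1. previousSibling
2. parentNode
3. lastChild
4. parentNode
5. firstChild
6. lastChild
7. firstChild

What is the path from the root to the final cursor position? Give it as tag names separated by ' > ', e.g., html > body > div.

After 1 (previousSibling): div (no-op, stayed)
After 2 (parentNode): div (no-op, stayed)
After 3 (lastChild): a
After 4 (parentNode): div
After 5 (firstChild): footer
After 6 (lastChild): tr
After 7 (firstChild): span

Answer: div > footer > tr > span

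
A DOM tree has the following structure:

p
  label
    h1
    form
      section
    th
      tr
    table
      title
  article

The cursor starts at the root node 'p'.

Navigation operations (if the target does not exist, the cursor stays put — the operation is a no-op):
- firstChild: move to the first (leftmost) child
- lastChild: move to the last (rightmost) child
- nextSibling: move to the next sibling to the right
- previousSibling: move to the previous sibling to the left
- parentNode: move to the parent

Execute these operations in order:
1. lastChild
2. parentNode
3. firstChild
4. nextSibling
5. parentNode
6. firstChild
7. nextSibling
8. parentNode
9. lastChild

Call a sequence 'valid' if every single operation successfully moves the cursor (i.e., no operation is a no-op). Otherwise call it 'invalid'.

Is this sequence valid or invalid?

After 1 (lastChild): article
After 2 (parentNode): p
After 3 (firstChild): label
After 4 (nextSibling): article
After 5 (parentNode): p
After 6 (firstChild): label
After 7 (nextSibling): article
After 8 (parentNode): p
After 9 (lastChild): article

Answer: valid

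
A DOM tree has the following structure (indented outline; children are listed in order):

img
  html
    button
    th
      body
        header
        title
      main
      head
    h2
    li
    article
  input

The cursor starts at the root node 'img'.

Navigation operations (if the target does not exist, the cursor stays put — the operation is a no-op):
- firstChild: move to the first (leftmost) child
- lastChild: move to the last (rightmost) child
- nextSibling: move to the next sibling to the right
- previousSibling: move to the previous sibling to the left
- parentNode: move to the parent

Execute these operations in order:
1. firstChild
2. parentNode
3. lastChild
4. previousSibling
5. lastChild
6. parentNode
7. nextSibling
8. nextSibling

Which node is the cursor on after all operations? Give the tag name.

After 1 (firstChild): html
After 2 (parentNode): img
After 3 (lastChild): input
After 4 (previousSibling): html
After 5 (lastChild): article
After 6 (parentNode): html
After 7 (nextSibling): input
After 8 (nextSibling): input (no-op, stayed)

Answer: input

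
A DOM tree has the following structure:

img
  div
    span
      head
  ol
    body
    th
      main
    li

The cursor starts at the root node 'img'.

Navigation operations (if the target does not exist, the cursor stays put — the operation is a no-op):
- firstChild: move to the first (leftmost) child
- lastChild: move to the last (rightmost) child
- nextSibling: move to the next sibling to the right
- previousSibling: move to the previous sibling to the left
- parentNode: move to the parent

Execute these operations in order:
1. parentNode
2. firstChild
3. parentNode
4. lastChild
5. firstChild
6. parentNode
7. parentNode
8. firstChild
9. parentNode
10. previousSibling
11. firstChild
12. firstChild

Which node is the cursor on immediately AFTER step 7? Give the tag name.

After 1 (parentNode): img (no-op, stayed)
After 2 (firstChild): div
After 3 (parentNode): img
After 4 (lastChild): ol
After 5 (firstChild): body
After 6 (parentNode): ol
After 7 (parentNode): img

Answer: img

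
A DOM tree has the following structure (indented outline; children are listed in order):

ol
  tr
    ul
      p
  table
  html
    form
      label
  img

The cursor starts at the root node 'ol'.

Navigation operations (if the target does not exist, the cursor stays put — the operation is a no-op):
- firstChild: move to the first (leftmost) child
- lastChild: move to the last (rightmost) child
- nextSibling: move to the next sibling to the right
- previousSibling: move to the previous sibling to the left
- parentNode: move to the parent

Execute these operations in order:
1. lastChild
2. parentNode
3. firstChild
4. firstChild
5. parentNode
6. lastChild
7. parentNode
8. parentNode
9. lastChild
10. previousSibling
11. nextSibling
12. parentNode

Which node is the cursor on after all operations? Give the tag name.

After 1 (lastChild): img
After 2 (parentNode): ol
After 3 (firstChild): tr
After 4 (firstChild): ul
After 5 (parentNode): tr
After 6 (lastChild): ul
After 7 (parentNode): tr
After 8 (parentNode): ol
After 9 (lastChild): img
After 10 (previousSibling): html
After 11 (nextSibling): img
After 12 (parentNode): ol

Answer: ol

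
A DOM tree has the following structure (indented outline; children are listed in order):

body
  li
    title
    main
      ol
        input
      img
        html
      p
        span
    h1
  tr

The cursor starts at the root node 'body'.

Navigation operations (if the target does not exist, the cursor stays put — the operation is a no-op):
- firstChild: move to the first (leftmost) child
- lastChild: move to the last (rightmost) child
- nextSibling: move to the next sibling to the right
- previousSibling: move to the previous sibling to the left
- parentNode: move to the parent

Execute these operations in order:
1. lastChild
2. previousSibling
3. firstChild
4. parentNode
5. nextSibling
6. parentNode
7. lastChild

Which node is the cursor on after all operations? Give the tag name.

After 1 (lastChild): tr
After 2 (previousSibling): li
After 3 (firstChild): title
After 4 (parentNode): li
After 5 (nextSibling): tr
After 6 (parentNode): body
After 7 (lastChild): tr

Answer: tr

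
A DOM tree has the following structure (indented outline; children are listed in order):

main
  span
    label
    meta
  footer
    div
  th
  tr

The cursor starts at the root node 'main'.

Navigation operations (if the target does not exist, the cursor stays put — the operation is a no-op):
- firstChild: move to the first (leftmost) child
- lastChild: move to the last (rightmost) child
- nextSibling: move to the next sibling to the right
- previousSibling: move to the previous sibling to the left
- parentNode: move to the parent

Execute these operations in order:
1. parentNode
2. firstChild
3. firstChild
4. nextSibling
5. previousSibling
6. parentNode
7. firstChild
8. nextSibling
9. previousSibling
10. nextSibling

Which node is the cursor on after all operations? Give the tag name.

Answer: meta

Derivation:
After 1 (parentNode): main (no-op, stayed)
After 2 (firstChild): span
After 3 (firstChild): label
After 4 (nextSibling): meta
After 5 (previousSibling): label
After 6 (parentNode): span
After 7 (firstChild): label
After 8 (nextSibling): meta
After 9 (previousSibling): label
After 10 (nextSibling): meta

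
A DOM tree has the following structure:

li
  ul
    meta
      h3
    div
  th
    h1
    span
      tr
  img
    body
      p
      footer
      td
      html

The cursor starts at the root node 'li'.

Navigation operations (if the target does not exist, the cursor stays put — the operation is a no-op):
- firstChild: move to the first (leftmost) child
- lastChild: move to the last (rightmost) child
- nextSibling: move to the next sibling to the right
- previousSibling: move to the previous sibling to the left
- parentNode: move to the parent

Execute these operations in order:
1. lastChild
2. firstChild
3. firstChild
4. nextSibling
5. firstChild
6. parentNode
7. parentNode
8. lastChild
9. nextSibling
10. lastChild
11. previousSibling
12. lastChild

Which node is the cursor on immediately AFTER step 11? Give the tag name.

Answer: td

Derivation:
After 1 (lastChild): img
After 2 (firstChild): body
After 3 (firstChild): p
After 4 (nextSibling): footer
After 5 (firstChild): footer (no-op, stayed)
After 6 (parentNode): body
After 7 (parentNode): img
After 8 (lastChild): body
After 9 (nextSibling): body (no-op, stayed)
After 10 (lastChild): html
After 11 (previousSibling): td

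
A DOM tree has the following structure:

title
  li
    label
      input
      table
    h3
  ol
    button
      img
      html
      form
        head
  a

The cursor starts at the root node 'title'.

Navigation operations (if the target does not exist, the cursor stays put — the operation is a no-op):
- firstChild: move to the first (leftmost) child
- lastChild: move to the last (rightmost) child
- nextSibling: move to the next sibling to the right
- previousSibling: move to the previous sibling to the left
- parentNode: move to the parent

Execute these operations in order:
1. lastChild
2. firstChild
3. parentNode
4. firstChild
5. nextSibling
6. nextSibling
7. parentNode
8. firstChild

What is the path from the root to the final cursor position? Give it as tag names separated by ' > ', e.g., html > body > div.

After 1 (lastChild): a
After 2 (firstChild): a (no-op, stayed)
After 3 (parentNode): title
After 4 (firstChild): li
After 5 (nextSibling): ol
After 6 (nextSibling): a
After 7 (parentNode): title
After 8 (firstChild): li

Answer: title > li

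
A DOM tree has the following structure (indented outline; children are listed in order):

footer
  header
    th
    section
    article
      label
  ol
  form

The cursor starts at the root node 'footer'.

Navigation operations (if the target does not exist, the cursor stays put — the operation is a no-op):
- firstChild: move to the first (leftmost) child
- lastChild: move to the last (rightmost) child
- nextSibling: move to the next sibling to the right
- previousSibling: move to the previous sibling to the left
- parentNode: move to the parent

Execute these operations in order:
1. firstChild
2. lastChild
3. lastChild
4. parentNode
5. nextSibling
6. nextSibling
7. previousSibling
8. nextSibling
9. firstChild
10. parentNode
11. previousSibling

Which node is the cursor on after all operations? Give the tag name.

After 1 (firstChild): header
After 2 (lastChild): article
After 3 (lastChild): label
After 4 (parentNode): article
After 5 (nextSibling): article (no-op, stayed)
After 6 (nextSibling): article (no-op, stayed)
After 7 (previousSibling): section
After 8 (nextSibling): article
After 9 (firstChild): label
After 10 (parentNode): article
After 11 (previousSibling): section

Answer: section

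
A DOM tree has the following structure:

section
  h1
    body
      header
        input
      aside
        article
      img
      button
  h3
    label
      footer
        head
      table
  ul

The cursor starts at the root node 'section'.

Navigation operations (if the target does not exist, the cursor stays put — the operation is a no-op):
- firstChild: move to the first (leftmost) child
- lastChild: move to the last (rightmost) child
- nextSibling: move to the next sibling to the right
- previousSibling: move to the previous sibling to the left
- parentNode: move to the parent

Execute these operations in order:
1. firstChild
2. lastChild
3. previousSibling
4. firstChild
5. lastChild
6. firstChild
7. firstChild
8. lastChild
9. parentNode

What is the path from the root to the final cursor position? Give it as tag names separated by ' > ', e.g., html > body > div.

Answer: section > h1 > body > header

Derivation:
After 1 (firstChild): h1
After 2 (lastChild): body
After 3 (previousSibling): body (no-op, stayed)
After 4 (firstChild): header
After 5 (lastChild): input
After 6 (firstChild): input (no-op, stayed)
After 7 (firstChild): input (no-op, stayed)
After 8 (lastChild): input (no-op, stayed)
After 9 (parentNode): header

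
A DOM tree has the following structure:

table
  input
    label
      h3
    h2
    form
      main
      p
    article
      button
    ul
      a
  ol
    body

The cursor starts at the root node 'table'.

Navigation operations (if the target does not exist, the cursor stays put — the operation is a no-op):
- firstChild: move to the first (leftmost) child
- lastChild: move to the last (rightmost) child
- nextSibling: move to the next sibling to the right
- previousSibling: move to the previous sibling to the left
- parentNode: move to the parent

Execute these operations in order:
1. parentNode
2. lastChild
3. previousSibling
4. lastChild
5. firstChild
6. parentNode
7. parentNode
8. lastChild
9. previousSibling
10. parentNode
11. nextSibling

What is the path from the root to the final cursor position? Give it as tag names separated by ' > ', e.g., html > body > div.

Answer: table > ol

Derivation:
After 1 (parentNode): table (no-op, stayed)
After 2 (lastChild): ol
After 3 (previousSibling): input
After 4 (lastChild): ul
After 5 (firstChild): a
After 6 (parentNode): ul
After 7 (parentNode): input
After 8 (lastChild): ul
After 9 (previousSibling): article
After 10 (parentNode): input
After 11 (nextSibling): ol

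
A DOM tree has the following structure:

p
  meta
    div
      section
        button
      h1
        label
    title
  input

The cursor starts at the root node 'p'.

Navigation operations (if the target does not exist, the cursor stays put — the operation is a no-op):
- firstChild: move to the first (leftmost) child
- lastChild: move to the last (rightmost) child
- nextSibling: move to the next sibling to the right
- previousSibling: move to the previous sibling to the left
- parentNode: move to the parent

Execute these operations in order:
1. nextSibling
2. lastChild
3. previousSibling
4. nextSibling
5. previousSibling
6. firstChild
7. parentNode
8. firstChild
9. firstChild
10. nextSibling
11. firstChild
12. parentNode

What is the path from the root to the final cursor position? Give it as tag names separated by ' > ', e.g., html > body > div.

Answer: p > meta > div > h1

Derivation:
After 1 (nextSibling): p (no-op, stayed)
After 2 (lastChild): input
After 3 (previousSibling): meta
After 4 (nextSibling): input
After 5 (previousSibling): meta
After 6 (firstChild): div
After 7 (parentNode): meta
After 8 (firstChild): div
After 9 (firstChild): section
After 10 (nextSibling): h1
After 11 (firstChild): label
After 12 (parentNode): h1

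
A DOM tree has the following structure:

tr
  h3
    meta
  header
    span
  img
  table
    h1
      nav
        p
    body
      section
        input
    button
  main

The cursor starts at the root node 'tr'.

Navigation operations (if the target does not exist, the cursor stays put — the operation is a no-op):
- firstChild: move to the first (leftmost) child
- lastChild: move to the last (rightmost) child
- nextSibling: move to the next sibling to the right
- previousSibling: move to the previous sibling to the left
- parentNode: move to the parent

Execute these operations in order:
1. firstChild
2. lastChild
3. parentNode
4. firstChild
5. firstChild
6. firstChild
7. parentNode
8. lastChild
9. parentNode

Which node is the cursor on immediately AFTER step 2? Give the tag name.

After 1 (firstChild): h3
After 2 (lastChild): meta

Answer: meta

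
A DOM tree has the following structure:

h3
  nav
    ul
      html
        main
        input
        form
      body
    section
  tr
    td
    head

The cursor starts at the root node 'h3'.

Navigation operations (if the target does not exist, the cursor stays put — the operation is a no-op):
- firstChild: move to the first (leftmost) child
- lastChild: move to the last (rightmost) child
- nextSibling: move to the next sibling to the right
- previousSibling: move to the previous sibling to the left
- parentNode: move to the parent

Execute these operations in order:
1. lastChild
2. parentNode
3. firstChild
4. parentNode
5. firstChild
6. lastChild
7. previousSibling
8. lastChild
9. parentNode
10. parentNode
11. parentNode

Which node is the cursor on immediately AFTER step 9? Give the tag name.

Answer: ul

Derivation:
After 1 (lastChild): tr
After 2 (parentNode): h3
After 3 (firstChild): nav
After 4 (parentNode): h3
After 5 (firstChild): nav
After 6 (lastChild): section
After 7 (previousSibling): ul
After 8 (lastChild): body
After 9 (parentNode): ul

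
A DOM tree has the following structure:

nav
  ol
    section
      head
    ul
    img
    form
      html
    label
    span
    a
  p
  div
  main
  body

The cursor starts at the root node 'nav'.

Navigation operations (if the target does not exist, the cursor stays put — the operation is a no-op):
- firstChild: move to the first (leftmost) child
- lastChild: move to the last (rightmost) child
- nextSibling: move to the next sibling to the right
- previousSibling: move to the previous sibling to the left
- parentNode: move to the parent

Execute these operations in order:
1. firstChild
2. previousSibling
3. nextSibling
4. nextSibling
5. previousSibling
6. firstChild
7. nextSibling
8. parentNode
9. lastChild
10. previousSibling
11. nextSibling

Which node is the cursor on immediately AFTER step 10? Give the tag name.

Answer: main

Derivation:
After 1 (firstChild): ol
After 2 (previousSibling): ol (no-op, stayed)
After 3 (nextSibling): p
After 4 (nextSibling): div
After 5 (previousSibling): p
After 6 (firstChild): p (no-op, stayed)
After 7 (nextSibling): div
After 8 (parentNode): nav
After 9 (lastChild): body
After 10 (previousSibling): main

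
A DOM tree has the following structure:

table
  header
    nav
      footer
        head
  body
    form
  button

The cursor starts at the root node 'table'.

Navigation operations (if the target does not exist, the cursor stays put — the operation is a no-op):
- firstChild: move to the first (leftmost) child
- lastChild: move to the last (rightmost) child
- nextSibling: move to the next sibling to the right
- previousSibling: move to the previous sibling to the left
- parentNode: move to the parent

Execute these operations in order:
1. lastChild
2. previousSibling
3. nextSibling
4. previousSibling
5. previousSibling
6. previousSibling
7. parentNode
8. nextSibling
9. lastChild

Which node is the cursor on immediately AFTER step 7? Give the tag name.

After 1 (lastChild): button
After 2 (previousSibling): body
After 3 (nextSibling): button
After 4 (previousSibling): body
After 5 (previousSibling): header
After 6 (previousSibling): header (no-op, stayed)
After 7 (parentNode): table

Answer: table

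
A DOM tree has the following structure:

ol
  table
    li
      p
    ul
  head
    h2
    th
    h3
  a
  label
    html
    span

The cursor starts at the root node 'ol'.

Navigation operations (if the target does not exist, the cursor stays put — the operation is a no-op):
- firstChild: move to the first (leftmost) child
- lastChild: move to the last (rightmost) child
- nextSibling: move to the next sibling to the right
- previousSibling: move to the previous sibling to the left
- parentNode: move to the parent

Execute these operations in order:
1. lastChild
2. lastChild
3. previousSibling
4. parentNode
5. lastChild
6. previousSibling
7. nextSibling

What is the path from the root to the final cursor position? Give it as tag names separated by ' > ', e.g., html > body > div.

After 1 (lastChild): label
After 2 (lastChild): span
After 3 (previousSibling): html
After 4 (parentNode): label
After 5 (lastChild): span
After 6 (previousSibling): html
After 7 (nextSibling): span

Answer: ol > label > span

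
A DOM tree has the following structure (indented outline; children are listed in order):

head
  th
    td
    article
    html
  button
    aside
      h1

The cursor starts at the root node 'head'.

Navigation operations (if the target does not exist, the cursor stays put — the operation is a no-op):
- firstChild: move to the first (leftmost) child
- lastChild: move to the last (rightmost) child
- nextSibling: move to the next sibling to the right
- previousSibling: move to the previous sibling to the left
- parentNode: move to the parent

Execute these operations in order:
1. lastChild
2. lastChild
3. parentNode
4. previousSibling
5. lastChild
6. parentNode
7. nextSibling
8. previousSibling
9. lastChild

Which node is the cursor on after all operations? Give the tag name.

Answer: html

Derivation:
After 1 (lastChild): button
After 2 (lastChild): aside
After 3 (parentNode): button
After 4 (previousSibling): th
After 5 (lastChild): html
After 6 (parentNode): th
After 7 (nextSibling): button
After 8 (previousSibling): th
After 9 (lastChild): html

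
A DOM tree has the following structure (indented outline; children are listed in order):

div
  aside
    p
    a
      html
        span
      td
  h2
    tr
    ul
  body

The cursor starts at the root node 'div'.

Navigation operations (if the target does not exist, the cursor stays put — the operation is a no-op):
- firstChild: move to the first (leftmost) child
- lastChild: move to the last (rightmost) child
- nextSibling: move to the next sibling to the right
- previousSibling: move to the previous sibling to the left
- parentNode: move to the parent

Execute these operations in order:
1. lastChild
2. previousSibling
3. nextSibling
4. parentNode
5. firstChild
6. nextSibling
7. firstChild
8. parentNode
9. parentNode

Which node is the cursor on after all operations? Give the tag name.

After 1 (lastChild): body
After 2 (previousSibling): h2
After 3 (nextSibling): body
After 4 (parentNode): div
After 5 (firstChild): aside
After 6 (nextSibling): h2
After 7 (firstChild): tr
After 8 (parentNode): h2
After 9 (parentNode): div

Answer: div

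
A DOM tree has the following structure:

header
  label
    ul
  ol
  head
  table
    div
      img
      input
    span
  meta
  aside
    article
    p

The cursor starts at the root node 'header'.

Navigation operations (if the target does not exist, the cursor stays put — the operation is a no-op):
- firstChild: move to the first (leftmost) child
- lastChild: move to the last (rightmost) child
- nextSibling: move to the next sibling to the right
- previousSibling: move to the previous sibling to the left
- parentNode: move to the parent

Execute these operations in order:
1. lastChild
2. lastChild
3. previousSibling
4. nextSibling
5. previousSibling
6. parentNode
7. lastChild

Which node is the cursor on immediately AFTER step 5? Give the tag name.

After 1 (lastChild): aside
After 2 (lastChild): p
After 3 (previousSibling): article
After 4 (nextSibling): p
After 5 (previousSibling): article

Answer: article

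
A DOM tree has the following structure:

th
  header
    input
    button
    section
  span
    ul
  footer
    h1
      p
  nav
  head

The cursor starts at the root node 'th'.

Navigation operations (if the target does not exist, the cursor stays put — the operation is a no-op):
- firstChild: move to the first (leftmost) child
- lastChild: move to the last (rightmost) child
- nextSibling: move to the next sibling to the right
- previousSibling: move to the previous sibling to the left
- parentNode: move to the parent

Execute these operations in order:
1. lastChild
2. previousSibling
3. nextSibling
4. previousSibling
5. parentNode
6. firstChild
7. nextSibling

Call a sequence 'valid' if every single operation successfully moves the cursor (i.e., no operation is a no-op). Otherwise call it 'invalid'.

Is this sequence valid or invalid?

After 1 (lastChild): head
After 2 (previousSibling): nav
After 3 (nextSibling): head
After 4 (previousSibling): nav
After 5 (parentNode): th
After 6 (firstChild): header
After 7 (nextSibling): span

Answer: valid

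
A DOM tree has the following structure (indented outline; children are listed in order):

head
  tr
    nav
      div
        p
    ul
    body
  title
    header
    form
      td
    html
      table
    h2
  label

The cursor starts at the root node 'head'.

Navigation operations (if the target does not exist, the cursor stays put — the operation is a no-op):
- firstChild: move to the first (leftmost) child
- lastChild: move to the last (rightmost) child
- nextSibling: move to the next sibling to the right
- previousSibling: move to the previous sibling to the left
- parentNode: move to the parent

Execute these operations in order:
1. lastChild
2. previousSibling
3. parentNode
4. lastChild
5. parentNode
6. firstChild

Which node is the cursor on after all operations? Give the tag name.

Answer: tr

Derivation:
After 1 (lastChild): label
After 2 (previousSibling): title
After 3 (parentNode): head
After 4 (lastChild): label
After 5 (parentNode): head
After 6 (firstChild): tr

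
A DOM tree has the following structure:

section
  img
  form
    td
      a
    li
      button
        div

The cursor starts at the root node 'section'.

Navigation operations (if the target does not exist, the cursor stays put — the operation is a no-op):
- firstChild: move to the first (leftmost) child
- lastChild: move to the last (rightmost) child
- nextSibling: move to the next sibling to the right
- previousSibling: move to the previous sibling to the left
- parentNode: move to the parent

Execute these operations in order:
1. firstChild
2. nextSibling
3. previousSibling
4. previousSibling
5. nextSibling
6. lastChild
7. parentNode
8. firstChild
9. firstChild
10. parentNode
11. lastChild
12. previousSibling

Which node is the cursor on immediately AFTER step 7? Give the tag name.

After 1 (firstChild): img
After 2 (nextSibling): form
After 3 (previousSibling): img
After 4 (previousSibling): img (no-op, stayed)
After 5 (nextSibling): form
After 6 (lastChild): li
After 7 (parentNode): form

Answer: form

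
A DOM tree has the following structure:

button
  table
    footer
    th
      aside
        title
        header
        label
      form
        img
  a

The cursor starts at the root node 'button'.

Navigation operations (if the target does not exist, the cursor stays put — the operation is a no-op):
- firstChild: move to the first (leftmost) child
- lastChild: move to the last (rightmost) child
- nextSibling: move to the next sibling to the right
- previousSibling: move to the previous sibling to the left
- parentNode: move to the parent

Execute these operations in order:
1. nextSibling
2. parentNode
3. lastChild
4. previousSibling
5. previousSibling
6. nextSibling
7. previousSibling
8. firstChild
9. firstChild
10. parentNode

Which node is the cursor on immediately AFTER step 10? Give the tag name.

Answer: table

Derivation:
After 1 (nextSibling): button (no-op, stayed)
After 2 (parentNode): button (no-op, stayed)
After 3 (lastChild): a
After 4 (previousSibling): table
After 5 (previousSibling): table (no-op, stayed)
After 6 (nextSibling): a
After 7 (previousSibling): table
After 8 (firstChild): footer
After 9 (firstChild): footer (no-op, stayed)
After 10 (parentNode): table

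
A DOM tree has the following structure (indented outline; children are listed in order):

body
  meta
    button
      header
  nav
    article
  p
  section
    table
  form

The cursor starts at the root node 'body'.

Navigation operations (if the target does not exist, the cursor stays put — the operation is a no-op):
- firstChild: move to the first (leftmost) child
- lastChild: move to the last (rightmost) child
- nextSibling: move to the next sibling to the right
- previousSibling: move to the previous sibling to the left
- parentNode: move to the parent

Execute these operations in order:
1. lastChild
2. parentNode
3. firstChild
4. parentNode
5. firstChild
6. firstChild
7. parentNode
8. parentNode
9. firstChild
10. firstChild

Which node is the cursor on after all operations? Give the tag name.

Answer: button

Derivation:
After 1 (lastChild): form
After 2 (parentNode): body
After 3 (firstChild): meta
After 4 (parentNode): body
After 5 (firstChild): meta
After 6 (firstChild): button
After 7 (parentNode): meta
After 8 (parentNode): body
After 9 (firstChild): meta
After 10 (firstChild): button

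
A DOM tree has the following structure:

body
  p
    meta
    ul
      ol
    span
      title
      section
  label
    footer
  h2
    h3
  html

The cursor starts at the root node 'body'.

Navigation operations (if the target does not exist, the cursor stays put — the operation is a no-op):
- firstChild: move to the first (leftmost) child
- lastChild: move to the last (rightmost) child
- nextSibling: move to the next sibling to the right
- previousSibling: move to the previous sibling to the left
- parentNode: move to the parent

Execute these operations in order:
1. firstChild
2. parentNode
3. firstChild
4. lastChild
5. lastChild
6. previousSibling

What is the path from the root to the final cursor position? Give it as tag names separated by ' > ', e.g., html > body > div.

Answer: body > p > span > title

Derivation:
After 1 (firstChild): p
After 2 (parentNode): body
After 3 (firstChild): p
After 4 (lastChild): span
After 5 (lastChild): section
After 6 (previousSibling): title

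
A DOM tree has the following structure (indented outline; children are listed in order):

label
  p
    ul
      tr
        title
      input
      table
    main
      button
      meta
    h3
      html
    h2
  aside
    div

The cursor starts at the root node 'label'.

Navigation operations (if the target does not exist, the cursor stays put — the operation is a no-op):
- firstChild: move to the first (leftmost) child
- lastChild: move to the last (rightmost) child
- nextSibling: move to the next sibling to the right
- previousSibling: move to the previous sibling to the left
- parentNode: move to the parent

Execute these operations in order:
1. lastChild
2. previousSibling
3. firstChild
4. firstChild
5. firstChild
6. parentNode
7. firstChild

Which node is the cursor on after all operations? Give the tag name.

After 1 (lastChild): aside
After 2 (previousSibling): p
After 3 (firstChild): ul
After 4 (firstChild): tr
After 5 (firstChild): title
After 6 (parentNode): tr
After 7 (firstChild): title

Answer: title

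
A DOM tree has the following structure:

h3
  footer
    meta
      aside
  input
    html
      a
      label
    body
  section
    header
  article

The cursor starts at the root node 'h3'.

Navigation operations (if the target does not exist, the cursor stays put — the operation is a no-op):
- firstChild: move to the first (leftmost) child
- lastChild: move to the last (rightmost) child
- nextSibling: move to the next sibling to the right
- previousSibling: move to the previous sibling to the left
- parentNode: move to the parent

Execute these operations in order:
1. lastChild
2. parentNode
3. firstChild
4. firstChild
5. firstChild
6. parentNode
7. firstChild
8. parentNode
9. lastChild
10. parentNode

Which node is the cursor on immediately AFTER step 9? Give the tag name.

Answer: aside

Derivation:
After 1 (lastChild): article
After 2 (parentNode): h3
After 3 (firstChild): footer
After 4 (firstChild): meta
After 5 (firstChild): aside
After 6 (parentNode): meta
After 7 (firstChild): aside
After 8 (parentNode): meta
After 9 (lastChild): aside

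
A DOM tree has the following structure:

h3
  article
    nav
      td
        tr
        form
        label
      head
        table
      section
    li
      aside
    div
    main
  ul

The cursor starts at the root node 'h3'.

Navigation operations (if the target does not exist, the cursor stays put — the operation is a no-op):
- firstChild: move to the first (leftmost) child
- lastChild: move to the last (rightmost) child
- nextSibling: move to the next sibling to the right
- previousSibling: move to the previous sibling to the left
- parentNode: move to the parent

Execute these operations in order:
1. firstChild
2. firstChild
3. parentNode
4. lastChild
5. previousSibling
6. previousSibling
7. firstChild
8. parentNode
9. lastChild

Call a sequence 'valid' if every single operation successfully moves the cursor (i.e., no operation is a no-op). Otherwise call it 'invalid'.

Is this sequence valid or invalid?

After 1 (firstChild): article
After 2 (firstChild): nav
After 3 (parentNode): article
After 4 (lastChild): main
After 5 (previousSibling): div
After 6 (previousSibling): li
After 7 (firstChild): aside
After 8 (parentNode): li
After 9 (lastChild): aside

Answer: valid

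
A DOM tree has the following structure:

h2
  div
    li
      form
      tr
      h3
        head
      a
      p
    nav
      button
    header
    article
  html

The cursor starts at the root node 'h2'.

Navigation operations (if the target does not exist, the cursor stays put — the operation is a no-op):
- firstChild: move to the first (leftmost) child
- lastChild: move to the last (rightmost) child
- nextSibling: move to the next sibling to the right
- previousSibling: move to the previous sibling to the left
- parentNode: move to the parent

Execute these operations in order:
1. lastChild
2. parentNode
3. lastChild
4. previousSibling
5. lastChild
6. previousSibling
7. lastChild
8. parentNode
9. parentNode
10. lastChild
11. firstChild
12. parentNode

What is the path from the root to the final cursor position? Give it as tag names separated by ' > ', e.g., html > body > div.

After 1 (lastChild): html
After 2 (parentNode): h2
After 3 (lastChild): html
After 4 (previousSibling): div
After 5 (lastChild): article
After 6 (previousSibling): header
After 7 (lastChild): header (no-op, stayed)
After 8 (parentNode): div
After 9 (parentNode): h2
After 10 (lastChild): html
After 11 (firstChild): html (no-op, stayed)
After 12 (parentNode): h2

Answer: h2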